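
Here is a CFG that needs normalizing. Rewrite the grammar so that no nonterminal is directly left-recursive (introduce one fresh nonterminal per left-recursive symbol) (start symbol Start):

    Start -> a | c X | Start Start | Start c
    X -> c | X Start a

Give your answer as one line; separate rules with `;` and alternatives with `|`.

Directly left-recursive nonterminals: Start, X.
For Start: α = {Start, c}, β = {a, c X}. Rewrite as Start → β Start1 and Start1 → α Start1 | ε.
For X: α = {Start a}, β = {c}. Rewrite as X → β X1 and X1 → α X1 | ε.

Start -> a Start1 | c X Start1; X -> c X1; Start1 -> Start Start1 | c Start1 | ε; X1 -> Start a X1 | ε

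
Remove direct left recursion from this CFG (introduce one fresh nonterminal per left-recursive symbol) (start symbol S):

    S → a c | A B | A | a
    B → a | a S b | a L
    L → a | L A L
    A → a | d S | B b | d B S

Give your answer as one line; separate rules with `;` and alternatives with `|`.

S → a c | A B | A | a; B → a | a S b | a L; L → a L'; A → a | d S | B b | d B S; L' → A L L' | ε

L is directly left-recursive.
For L: α = {A L}, β = {a}. Rewrite as L → β L' and L' → α L' | ε.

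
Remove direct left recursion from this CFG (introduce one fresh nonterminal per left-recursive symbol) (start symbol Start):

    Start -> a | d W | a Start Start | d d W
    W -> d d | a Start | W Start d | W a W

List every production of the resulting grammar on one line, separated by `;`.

W is directly left-recursive.
For W: α = {Start d, a W}, β = {d d, a Start}. Rewrite as W → β W1 and W1 → α W1 | ε.

Start -> a | d W | a Start Start | d d W; W -> d d W1 | a Start W1; W1 -> Start d W1 | a W W1 | ε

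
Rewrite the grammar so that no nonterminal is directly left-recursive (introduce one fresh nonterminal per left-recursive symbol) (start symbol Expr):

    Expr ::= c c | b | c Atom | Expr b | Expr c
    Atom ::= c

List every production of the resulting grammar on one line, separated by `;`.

Expr ::= c c Expr1 | b Expr1 | c Atom Expr1; Atom ::= c; Expr1 ::= b Expr1 | c Expr1 | ε

Left recursion appears on Expr.
For Expr: α = {b, c}, β = {c c, b, c Atom}. Rewrite as Expr → β Expr1 and Expr1 → α Expr1 | ε.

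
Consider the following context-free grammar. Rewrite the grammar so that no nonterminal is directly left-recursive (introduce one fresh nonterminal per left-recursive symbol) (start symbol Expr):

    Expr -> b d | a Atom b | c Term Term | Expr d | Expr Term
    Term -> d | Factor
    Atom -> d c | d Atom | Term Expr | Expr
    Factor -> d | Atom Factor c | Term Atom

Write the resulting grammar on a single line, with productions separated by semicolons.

Left recursion appears on Expr.
For Expr: α = {d, Term}, β = {b d, a Atom b, c Term Term}. Rewrite as Expr → β Expr1 and Expr1 → α Expr1 | ε.

Expr -> b d Expr1 | a Atom b Expr1 | c Term Term Expr1; Term -> d | Factor; Atom -> d c | d Atom | Term Expr | Expr; Factor -> d | Atom Factor c | Term Atom; Expr1 -> d Expr1 | Term Expr1 | ε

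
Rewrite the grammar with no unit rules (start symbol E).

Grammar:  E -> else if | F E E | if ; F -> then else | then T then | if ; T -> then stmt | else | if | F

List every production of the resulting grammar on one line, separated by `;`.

E -> else if | F E E | if; F -> then else | then T then | if; T -> then else | then T then | if | then stmt | else

Unit pairs: T ⇒* {F}.
Replace each nonterminal's rules with the union of the non-unit rules of every nonterminal it unit-derives.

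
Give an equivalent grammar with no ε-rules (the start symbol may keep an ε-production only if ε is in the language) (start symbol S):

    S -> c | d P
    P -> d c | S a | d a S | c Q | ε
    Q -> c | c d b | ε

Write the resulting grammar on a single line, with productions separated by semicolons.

S -> c | d P | d; P -> d c | S a | d a S | c Q | c; Q -> c | c d b

Nullable set = {P, Q}.
ε ∉ L(G), so no ε-production is kept.
For each production, add variants omitting each subset of nullable occurrences: S → d P gives d P | d. P → c Q gives c Q | c.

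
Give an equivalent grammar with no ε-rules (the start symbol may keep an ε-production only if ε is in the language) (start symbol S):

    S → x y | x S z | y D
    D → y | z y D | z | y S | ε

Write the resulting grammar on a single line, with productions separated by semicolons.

Nullable nonterminals: {D}.
ε ∉ L(G), so no ε-production is kept.
Expand every rule over subsets of its nullable positions: S → y D gives y D | y. D → z y D gives z y D | z y.

S → x y | x S z | y D | y; D → y | z y D | z y | z | y S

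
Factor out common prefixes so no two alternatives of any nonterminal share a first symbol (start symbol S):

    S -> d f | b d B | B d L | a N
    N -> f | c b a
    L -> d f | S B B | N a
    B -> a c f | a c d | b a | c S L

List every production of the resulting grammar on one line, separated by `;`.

S -> d f | b d B | B d L | a N; N -> f | c b a; L -> d f | S B B | N a; B -> b a | c S L | a c B'; B' -> f | d

B has alternatives sharing prefix 'a c': factor to B → a c B' with B' → f | d.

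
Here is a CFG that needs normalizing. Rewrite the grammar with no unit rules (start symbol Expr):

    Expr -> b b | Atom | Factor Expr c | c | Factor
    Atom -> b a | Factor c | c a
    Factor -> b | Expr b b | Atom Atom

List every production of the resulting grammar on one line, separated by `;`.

Unit pairs: Expr ⇒* {Atom, Factor}.
Replace each nonterminal's rules with the union of the non-unit rules of every nonterminal it unit-derives.

Expr -> b a | Factor c | c a | b | Expr b b | Atom Atom | b b | Factor Expr c | c; Atom -> b a | Factor c | c a; Factor -> b | Expr b b | Atom Atom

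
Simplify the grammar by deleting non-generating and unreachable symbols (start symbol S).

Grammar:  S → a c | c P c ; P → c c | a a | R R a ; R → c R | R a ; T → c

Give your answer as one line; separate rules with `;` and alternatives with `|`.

Generating nonterminals: {P, S, T}.
Reachable from S after that: {P, S}.
Removed useless symbols: {R, T} and every production mentioning them.

S → a c | c P c; P → c c | a a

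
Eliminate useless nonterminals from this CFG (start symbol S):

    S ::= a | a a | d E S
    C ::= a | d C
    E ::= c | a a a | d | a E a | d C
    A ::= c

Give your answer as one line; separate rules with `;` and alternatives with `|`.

Generating nonterminals: {A, C, E, S}.
Reachable from S after that: {C, E, S}.
Removed useless symbols: {A} and every production mentioning them.

S ::= a | a a | d E S; C ::= a | d C; E ::= c | a a a | d | a E a | d C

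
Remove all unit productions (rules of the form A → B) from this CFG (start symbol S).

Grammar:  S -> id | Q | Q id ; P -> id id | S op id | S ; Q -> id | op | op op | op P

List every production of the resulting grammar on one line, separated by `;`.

Unit pairs: P ⇒* {Q, S}; S ⇒* {Q}.
Replace each nonterminal's rules with the union of the non-unit rules of every nonterminal it unit-derives.

S -> id | Q id | op | op op | op P; P -> id | Q id | id id | S op id | op | op op | op P; Q -> id | op | op op | op P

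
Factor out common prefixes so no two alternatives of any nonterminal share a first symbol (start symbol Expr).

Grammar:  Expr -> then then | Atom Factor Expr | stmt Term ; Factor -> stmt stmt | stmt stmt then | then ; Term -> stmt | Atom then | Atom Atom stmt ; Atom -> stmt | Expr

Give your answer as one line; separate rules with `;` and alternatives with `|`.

Expr -> then then | Atom Factor Expr | stmt Term; Factor -> then | stmt stmt Factor1; Term -> stmt | Atom Term1; Atom -> stmt | Expr; Factor1 -> ε | then; Term1 -> then | Atom stmt

Factor has alternatives sharing prefix 'stmt stmt': factor to Factor → stmt stmt Factor1 with Factor1 → ε | then.
Term has alternatives sharing prefix 'Atom': factor to Term → Atom Term1 with Term1 → then | Atom stmt.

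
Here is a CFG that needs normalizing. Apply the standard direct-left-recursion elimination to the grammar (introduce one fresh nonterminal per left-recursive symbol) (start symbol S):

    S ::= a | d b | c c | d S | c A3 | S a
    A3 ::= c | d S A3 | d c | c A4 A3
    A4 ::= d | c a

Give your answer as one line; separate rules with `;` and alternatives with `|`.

S is directly left-recursive.
For S: α = {a}, β = {a, d b, c c, d S, c A3}. Rewrite as S → β S' and S' → α S' | ε.

S ::= a S' | d b S' | c c S' | d S S' | c A3 S'; A3 ::= c | d S A3 | d c | c A4 A3; A4 ::= d | c a; S' ::= a S' | ε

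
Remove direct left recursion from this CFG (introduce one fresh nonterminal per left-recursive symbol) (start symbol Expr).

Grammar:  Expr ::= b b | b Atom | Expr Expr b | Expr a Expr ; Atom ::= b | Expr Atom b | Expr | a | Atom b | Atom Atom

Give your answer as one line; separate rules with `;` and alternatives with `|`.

Expr ::= b b Expr1 | b Atom Expr1; Atom ::= b Atom1 | Expr Atom b Atom1 | Expr Atom1 | a Atom1; Expr1 ::= Expr b Expr1 | a Expr Expr1 | ε; Atom1 ::= b Atom1 | Atom Atom1 | ε

Expr, Atom are directly left-recursive.
For Expr: α = {Expr b, a Expr}, β = {b b, b Atom}. Rewrite as Expr → β Expr1 and Expr1 → α Expr1 | ε.
For Atom: α = {b, Atom}, β = {b, Expr Atom b, Expr, a}. Rewrite as Atom → β Atom1 and Atom1 → α Atom1 | ε.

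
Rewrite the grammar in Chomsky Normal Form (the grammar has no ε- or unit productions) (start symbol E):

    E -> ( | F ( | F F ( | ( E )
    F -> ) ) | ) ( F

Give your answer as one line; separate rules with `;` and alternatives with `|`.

Introduce a nonterminal for each terminal appearing in a rule of length ≥ 2: X1 → (, X2 → ).
Binarize each right-hand side of length ≥ 3 by chaining fresh nonterminals (Y1, Y2, …): affected rules were E → F F X1; E → X1 E X2; F → X2 X1 F.

E -> ( | F X1 | F Y1 | X1 Y2; F -> X2 X2 | X2 Y3; X1 -> (; X2 -> ); Y1 -> F X1; Y2 -> E X2; Y3 -> X1 F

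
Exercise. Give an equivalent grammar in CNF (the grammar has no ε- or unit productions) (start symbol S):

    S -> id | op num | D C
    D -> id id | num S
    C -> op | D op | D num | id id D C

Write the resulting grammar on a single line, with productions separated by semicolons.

Introduce a nonterminal for each terminal appearing in a rule of length ≥ 2: X1 → op, X2 → num, X3 → id.
Binarize each right-hand side of length ≥ 3 by chaining fresh nonterminals (Y1, Y2, …): affected rules were C → X3 X3 D C.

S -> id | X1 X2 | D C; D -> X3 X3 | X2 S; C -> op | D X1 | D X2 | X3 Y1; X1 -> op; X2 -> num; X3 -> id; Y1 -> X3 Y2; Y2 -> D C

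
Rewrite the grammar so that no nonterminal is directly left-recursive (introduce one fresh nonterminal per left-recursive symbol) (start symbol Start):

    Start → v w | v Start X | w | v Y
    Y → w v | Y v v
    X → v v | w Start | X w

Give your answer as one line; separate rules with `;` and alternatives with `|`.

Start → v w | v Start X | w | v Y; Y → w v Y1; X → v v X1 | w Start X1; Y1 → v v Y1 | ε; X1 → w X1 | ε

Directly left-recursive nonterminals: Y, X.
For Y: α = {v v}, β = {w v}. Rewrite as Y → β Y1 and Y1 → α Y1 | ε.
For X: α = {w}, β = {v v, w Start}. Rewrite as X → β X1 and X1 → α X1 | ε.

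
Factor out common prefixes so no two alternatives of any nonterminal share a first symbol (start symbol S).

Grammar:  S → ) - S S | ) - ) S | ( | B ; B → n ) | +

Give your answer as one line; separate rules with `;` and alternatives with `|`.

S → ( | B | ) - S'; B → n ) | +; S' → S S | ) S

S has alternatives sharing prefix ') -': factor to S → ) - S' with S' → S S | ) S.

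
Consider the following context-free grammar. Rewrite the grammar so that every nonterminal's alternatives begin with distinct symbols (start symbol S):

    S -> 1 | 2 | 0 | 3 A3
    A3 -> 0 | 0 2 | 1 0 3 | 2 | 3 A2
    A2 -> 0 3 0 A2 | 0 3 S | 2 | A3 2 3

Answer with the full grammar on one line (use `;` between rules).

S -> 1 | 2 | 0 | 3 A3; A3 -> 1 0 3 | 2 | 3 A2 | 0 A3'; A2 -> 2 | A3 2 3 | 0 3 A2'; A3' -> eps | 2; A2' -> 0 A2 | S

A3 has alternatives sharing prefix '0': factor to A3 → 0 A3' with A3' → ε | 2.
A2 has alternatives sharing prefix '0 3': factor to A2 → 0 3 A2' with A2' → 0 A2 | S.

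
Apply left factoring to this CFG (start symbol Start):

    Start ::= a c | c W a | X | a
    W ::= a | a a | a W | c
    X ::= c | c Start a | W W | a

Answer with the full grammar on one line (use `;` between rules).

Start ::= c W a | X | a Start1; W ::= c | a W1; X ::= W W | a | c X1; Start1 ::= c | ε; W1 ::= ε | a | W; X1 ::= ε | Start a

Start has alternatives sharing prefix 'a': factor to Start → a Start1 with Start1 → c | ε.
W has alternatives sharing prefix 'a': factor to W → a W1 with W1 → ε | a | W.
X has alternatives sharing prefix 'c': factor to X → c X1 with X1 → ε | Start a.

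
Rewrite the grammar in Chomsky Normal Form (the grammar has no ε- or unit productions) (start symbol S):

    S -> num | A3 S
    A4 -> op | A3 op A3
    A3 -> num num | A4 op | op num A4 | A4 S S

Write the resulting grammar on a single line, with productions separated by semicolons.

Introduce a nonterminal for each terminal appearing in a rule of length ≥ 2: X1 → op, X2 → num.
Binarize each right-hand side of length ≥ 3 by chaining fresh nonterminals (Y1, Y2, …): affected rules were A4 → A3 X1 A3; A3 → X1 X2 A4; A3 → A4 S S.

S -> num | A3 S; A4 -> op | A3 Y1; A3 -> X2 X2 | A4 X1 | X1 Y2 | A4 Y3; X1 -> op; X2 -> num; Y1 -> X1 A3; Y2 -> X2 A4; Y3 -> S S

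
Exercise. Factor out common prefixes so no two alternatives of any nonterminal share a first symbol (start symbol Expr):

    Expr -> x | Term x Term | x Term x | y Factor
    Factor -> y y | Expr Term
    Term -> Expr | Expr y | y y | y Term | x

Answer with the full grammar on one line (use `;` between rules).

Expr has alternatives sharing prefix 'x': factor to Expr → x Expr1 with Expr1 → ε | Term x.
Term has alternatives sharing prefix 'Expr': factor to Term → Expr Term1 with Term1 → ε | y.
Term has alternatives sharing prefix 'y': factor to Term → y Term2 with Term2 → y | Term.

Expr -> Term x Term | y Factor | x Expr1; Factor -> y y | Expr Term; Term -> x | Expr Term1 | y Term2; Expr1 -> epsilon | Term x; Term1 -> epsilon | y; Term2 -> y | Term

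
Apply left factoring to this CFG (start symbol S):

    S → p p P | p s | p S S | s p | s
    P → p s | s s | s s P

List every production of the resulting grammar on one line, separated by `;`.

S has alternatives sharing prefix 'p': factor to S → p S' with S' → p P | s | S S.
S has alternatives sharing prefix 's': factor to S → s S'' with S'' → p | ε.
P has alternatives sharing prefix 's s': factor to P → s s P' with P' → ε | P.

S → p S' | s S''; P → p s | s s P'; S' → p P | s | S S; S'' → p | ε; P' → ε | P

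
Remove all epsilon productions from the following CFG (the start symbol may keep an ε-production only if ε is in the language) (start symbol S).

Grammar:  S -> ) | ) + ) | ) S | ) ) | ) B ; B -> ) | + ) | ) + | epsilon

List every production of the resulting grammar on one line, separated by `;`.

S -> ) | ) + ) | ) S | ) ) | ) B; B -> ) | + ) | ) +

Nullable set = {B}.
ε ∉ L(G), so no ε-production is kept.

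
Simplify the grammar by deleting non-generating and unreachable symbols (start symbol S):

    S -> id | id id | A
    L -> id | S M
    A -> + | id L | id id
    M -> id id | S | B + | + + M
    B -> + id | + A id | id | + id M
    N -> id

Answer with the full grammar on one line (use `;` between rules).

S -> id | id id | A; L -> id | S M; A -> + | id L | id id; M -> id id | S | B + | + + M; B -> + id | + A id | id | + id M

Generating nonterminals: {A, B, L, M, N, S}.
Reachable from S after that: {A, B, L, M, S}.
Removed useless symbols: {N} and every production mentioning them.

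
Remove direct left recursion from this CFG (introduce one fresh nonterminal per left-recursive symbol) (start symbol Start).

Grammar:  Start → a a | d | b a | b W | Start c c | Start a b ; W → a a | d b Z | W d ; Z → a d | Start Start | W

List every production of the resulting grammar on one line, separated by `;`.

Directly left-recursive nonterminals: Start, W.
For Start: α = {c c, a b}, β = {a a, d, b a, b W}. Rewrite as Start → β Start1 and Start1 → α Start1 | ε.
For W: α = {d}, β = {a a, d b Z}. Rewrite as W → β W1 and W1 → α W1 | ε.

Start → a a Start1 | d Start1 | b a Start1 | b W Start1; W → a a W1 | d b Z W1; Z → a d | Start Start | W; Start1 → c c Start1 | a b Start1 | ε; W1 → d W1 | ε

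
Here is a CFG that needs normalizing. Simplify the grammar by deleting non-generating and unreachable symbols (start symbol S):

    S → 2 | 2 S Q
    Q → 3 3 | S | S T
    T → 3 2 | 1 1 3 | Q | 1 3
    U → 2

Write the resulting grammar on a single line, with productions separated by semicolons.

S → 2 | 2 S Q; Q → 3 3 | S | S T; T → 3 2 | 1 1 3 | Q | 1 3

Generating nonterminals: {Q, S, T, U}.
Reachable from S after that: {Q, S, T}.
Removed useless symbols: {U} and every production mentioning them.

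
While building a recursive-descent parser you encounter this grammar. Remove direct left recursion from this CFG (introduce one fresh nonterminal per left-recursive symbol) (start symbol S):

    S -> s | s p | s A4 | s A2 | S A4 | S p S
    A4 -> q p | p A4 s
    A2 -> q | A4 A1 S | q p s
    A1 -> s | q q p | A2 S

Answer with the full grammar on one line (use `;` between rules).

S -> s S' | s p S' | s A4 S' | s A2 S'; A4 -> q p | p A4 s; A2 -> q | A4 A1 S | q p s; A1 -> s | q q p | A2 S; S' -> A4 S' | p S S' | ε

Left recursion appears on S.
For S: α = {A4, p S}, β = {s, s p, s A4, s A2}. Rewrite as S → β S' and S' → α S' | ε.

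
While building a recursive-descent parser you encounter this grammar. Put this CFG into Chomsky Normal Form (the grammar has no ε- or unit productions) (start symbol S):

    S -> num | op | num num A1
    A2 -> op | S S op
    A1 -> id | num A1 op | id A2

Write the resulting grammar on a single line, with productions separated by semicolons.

S -> num | op | X1 Y1; A2 -> op | S Y2; A1 -> id | X1 Y3 | X3 A2; X1 -> num; X2 -> op; X3 -> id; Y1 -> X1 A1; Y2 -> S X2; Y3 -> A1 X2

Introduce a nonterminal for each terminal appearing in a rule of length ≥ 2: X1 → num, X2 → op, X3 → id.
Binarize each right-hand side of length ≥ 3 by chaining fresh nonterminals (Y1, Y2, …): affected rules were S → X1 X1 A1; A2 → S S X2; A1 → X1 A1 X2.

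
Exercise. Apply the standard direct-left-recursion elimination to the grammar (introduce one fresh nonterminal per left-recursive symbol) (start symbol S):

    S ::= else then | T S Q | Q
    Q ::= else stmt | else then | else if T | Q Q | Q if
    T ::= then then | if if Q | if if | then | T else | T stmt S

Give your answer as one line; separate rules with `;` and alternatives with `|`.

S ::= else then | T S Q | Q; Q ::= else stmt Q' | else then Q' | else if T Q'; T ::= then then T' | if if Q T' | if if T' | then T'; Q' ::= Q Q' | if Q' | eps; T' ::= else T' | stmt S T' | eps

Directly left-recursive nonterminals: Q, T.
For Q: α = {Q, if}, β = {else stmt, else then, else if T}. Rewrite as Q → β Q' and Q' → α Q' | ε.
For T: α = {else, stmt S}, β = {then then, if if Q, if if, then}. Rewrite as T → β T' and T' → α T' | ε.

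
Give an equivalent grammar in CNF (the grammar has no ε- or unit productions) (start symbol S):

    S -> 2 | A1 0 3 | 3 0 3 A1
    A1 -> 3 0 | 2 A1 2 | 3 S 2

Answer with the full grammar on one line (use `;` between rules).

S -> 2 | A1 Y1 | X2 Y2; A1 -> X2 X1 | X3 Y4 | X2 Y5; X1 -> 0; X2 -> 3; X3 -> 2; Y1 -> X1 X2; Y2 -> X1 Y3; Y3 -> X2 A1; Y4 -> A1 X3; Y5 -> S X3

Introduce a nonterminal for each terminal appearing in a rule of length ≥ 2: X1 → 0, X2 → 3, X3 → 2.
Binarize each right-hand side of length ≥ 3 by chaining fresh nonterminals (Y1, Y2, …): affected rules were S → A1 X1 X2; S → X2 X1 X2 A1; A1 → X3 A1 X3; A1 → X2 S X3.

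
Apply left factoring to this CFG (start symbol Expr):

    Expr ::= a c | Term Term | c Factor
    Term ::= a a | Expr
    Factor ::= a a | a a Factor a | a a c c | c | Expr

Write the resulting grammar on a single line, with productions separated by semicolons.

Factor has alternatives sharing prefix 'a a': factor to Factor → a a Factor1 with Factor1 → ε | Factor a | c c.

Expr ::= a c | Term Term | c Factor; Term ::= a a | Expr; Factor ::= c | Expr | a a Factor1; Factor1 ::= ε | Factor a | c c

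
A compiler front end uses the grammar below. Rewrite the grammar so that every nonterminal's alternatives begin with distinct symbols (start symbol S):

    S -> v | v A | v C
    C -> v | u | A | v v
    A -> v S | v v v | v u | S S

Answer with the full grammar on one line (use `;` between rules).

S has alternatives sharing prefix 'v': factor to S → v S' with S' → ε | A | C.
C has alternatives sharing prefix 'v': factor to C → v C' with C' → ε | v.
A has alternatives sharing prefix 'v': factor to A → v A' with A' → S | v v | u.

S -> v S'; C -> u | A | v C'; A -> S S | v A'; S' -> eps | A | C; C' -> eps | v; A' -> S | v v | u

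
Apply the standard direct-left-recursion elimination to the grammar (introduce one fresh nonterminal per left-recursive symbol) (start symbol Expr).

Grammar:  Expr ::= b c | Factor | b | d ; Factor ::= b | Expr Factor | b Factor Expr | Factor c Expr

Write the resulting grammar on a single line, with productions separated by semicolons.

Expr ::= b c | Factor | b | d; Factor ::= b Factor1 | Expr Factor Factor1 | b Factor Expr Factor1; Factor1 ::= c Expr Factor1 | ε

Left recursion appears on Factor.
For Factor: α = {c Expr}, β = {b, Expr Factor, b Factor Expr}. Rewrite as Factor → β Factor1 and Factor1 → α Factor1 | ε.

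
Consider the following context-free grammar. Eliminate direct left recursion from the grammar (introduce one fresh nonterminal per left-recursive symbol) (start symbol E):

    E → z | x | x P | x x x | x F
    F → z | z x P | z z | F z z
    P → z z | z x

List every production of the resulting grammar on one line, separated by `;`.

Directly left-recursive nonterminal: F.
For F: α = {z z}, β = {z, z x P, z z}. Rewrite as F → β F' and F' → α F' | ε.

E → z | x | x P | x x x | x F; F → z F' | z x P F' | z z F'; P → z z | z x; F' → z z F' | ε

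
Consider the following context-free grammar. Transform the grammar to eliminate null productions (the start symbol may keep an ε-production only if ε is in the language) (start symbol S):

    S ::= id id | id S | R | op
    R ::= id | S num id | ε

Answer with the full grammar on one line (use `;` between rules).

Nullable nonterminals: {R, S}.
ε ∈ L(G) since S is nullable, so keep S → ε.
Add the nullable-subset variants: S → id S gives id S | id. R → S num id gives S num id | num id.

S ::= id id | id S | id | R | op | ε; R ::= id | S num id | num id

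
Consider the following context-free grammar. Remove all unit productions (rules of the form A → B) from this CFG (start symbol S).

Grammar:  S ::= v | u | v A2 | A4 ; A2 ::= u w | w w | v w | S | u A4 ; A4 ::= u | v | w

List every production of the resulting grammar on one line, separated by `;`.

S ::= u | v | w | v A2; A2 ::= u | v | w | u w | w w | v w | u A4 | v A2; A4 ::= u | v | w

Unit pairs: A2 ⇒* {A4, S}; S ⇒* {A4}.
For every A with A ⇒* B via unit rules, add B's non-unit alternatives to A; then delete every rule of the form X → Y.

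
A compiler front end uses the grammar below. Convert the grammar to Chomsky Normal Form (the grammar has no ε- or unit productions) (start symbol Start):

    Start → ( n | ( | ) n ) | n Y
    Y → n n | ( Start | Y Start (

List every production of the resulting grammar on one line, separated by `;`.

Introduce a nonterminal for each terminal appearing in a rule of length ≥ 2: X1 → (, X2 → n, X3 → ).
Binarize each right-hand side of length ≥ 3 by chaining fresh nonterminals (Y1, Y2, …): affected rules were Start → X3 X2 X3; Y → Y Start X1.

Start → X1 X2 | ( | X3 Y1 | X2 Y; Y → X2 X2 | X1 Start | Y Y2; X1 → (; X2 → n; X3 → ); Y1 → X2 X3; Y2 → Start X1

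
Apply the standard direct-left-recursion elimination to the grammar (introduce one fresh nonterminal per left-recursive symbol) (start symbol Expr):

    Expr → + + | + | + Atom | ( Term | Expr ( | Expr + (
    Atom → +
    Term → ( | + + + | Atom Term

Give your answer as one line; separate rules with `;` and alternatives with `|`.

Expr → + + Expr1 | + Expr1 | + Atom Expr1 | ( Term Expr1; Atom → +; Term → ( | + + + | Atom Term; Expr1 → ( Expr1 | + ( Expr1 | ε

Expr is directly left-recursive.
For Expr: α = {(, + (}, β = {+ +, +, + Atom, ( Term}. Rewrite as Expr → β Expr1 and Expr1 → α Expr1 | ε.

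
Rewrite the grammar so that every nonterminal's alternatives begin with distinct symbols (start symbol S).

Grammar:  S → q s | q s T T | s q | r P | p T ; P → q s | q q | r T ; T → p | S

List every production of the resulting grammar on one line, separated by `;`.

S → s q | r P | p T | q s S'; P → r T | q P'; T → p | S; S' → epsilon | T T; P' → s | q

S has alternatives sharing prefix 'q s': factor to S → q s S' with S' → ε | T T.
P has alternatives sharing prefix 'q': factor to P → q P' with P' → s | q.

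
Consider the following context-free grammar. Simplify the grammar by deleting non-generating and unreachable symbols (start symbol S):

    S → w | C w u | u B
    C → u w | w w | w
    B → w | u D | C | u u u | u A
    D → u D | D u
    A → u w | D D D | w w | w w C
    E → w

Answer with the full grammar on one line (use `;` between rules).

Generating nonterminals: {A, B, C, E, S}.
Reachable from S after that: {A, B, C, S}.
Removed useless symbols: {D, E} and every production mentioning them.

S → w | C w u | u B; C → u w | w w | w; B → w | C | u u u | u A; A → u w | w w | w w C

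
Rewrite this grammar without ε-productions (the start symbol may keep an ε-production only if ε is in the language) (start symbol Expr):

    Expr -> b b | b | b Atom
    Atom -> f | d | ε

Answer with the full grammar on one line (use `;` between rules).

The nullable symbols are {Atom}.
ε ∉ L(G), so no ε-production is kept.

Expr -> b b | b | b Atom; Atom -> f | d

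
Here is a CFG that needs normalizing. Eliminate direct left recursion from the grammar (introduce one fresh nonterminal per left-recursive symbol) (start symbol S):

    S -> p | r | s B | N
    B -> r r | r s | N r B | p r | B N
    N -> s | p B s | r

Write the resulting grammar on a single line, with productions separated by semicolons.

Left recursion appears on B.
For B: α = {N}, β = {r r, r s, N r B, p r}. Rewrite as B → β B' and B' → α B' | ε.

S -> p | r | s B | N; B -> r r B' | r s B' | N r B B' | p r B'; N -> s | p B s | r; B' -> N B' | ε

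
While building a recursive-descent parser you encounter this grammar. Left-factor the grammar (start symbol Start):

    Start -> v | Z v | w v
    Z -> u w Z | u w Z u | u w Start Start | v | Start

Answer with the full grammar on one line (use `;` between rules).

Z has alternatives sharing prefix 'u w': factor to Z → u w Z1 with Z1 → Z | Z u | Start Start.
Z1 has alternatives sharing prefix 'Z': factor to Z1 → Z Z11 with Z11 → ε | u.

Start -> v | Z v | w v; Z -> v | Start | u w Z1; Z1 -> Start Start | Z Z11; Z11 -> eps | u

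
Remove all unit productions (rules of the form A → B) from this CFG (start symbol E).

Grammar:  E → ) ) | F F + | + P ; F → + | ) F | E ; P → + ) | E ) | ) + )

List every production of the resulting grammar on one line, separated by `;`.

E → ) ) | F F + | + P; F → ) ) | F F + | + P | + | ) F; P → + ) | E ) | ) + )

Unit pairs: F ⇒* {E}.
For every A with A ⇒* B via unit rules, add B's non-unit alternatives to A; then delete every rule of the form X → Y.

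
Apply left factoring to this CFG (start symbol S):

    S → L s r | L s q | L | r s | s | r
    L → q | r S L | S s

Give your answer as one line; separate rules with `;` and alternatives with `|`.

S → s | L S' | r S''; L → q | r S L | S s; S' → ε | s S'''; S'' → s | ε; S''' → r | q

S has alternatives sharing prefix 'L': factor to S → L S' with S' → s r | s q | ε.
S has alternatives sharing prefix 'r': factor to S → r S'' with S'' → s | ε.
S' has alternatives sharing prefix 's': factor to S' → s S''' with S''' → r | q.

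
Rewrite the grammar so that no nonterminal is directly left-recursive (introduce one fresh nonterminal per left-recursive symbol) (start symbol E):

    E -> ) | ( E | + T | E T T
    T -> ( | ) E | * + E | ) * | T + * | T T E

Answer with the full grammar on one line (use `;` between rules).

Directly left-recursive nonterminals: E, T.
For E: α = {T T}, β = {), ( E, + T}. Rewrite as E → β E' and E' → α E' | ε.
For T: α = {+ *, T E}, β = {(, ) E, * + E, ) *}. Rewrite as T → β T' and T' → α T' | ε.

E -> ) E' | ( E E' | + T E'; T -> ( T' | ) E T' | * + E T' | ) * T'; E' -> T T E' | ε; T' -> + * T' | T E T' | ε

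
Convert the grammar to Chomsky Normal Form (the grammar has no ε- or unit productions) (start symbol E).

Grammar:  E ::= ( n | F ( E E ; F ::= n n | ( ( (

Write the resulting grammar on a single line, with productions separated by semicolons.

Introduce a nonterminal for each terminal appearing in a rule of length ≥ 2: X1 → (, X2 → n.
Binarize each right-hand side of length ≥ 3 by chaining fresh nonterminals (Y1, Y2, …): affected rules were E → F X1 E E; F → X1 X1 X1.

E ::= X1 X2 | F Y1; F ::= X2 X2 | X1 Y3; X1 ::= (; X2 ::= n; Y1 ::= X1 Y2; Y2 ::= E E; Y3 ::= X1 X1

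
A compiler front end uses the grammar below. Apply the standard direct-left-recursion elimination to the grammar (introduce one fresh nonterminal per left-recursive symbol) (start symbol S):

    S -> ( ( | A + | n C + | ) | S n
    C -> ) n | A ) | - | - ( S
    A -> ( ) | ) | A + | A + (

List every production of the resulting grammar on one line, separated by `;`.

S -> ( ( S' | A + S' | n C + S' | ) S'; C -> ) n | A ) | - | - ( S; A -> ( ) A' | ) A'; S' -> n S' | ε; A' -> + A' | + ( A' | ε

Left recursion appears on S, A.
For S: α = {n}, β = {( (, A +, n C +, )}. Rewrite as S → β S' and S' → α S' | ε.
For A: α = {+, + (}, β = {( ), )}. Rewrite as A → β A' and A' → α A' | ε.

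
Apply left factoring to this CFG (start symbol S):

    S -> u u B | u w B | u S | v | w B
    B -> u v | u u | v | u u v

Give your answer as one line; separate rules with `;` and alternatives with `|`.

S -> v | w B | u S'; B -> v | u B'; S' -> u B | w B | S; B' -> v | u B''; B'' -> ε | v

S has alternatives sharing prefix 'u': factor to S → u S' with S' → u B | w B | S.
B has alternatives sharing prefix 'u': factor to B → u B' with B' → v | u | u v.
B' has alternatives sharing prefix 'u': factor to B' → u B'' with B'' → ε | v.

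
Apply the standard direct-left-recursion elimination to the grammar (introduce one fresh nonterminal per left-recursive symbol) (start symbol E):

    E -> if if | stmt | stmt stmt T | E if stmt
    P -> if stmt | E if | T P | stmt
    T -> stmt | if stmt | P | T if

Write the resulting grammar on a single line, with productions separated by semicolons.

Directly left-recursive nonterminals: E, T.
For E: α = {if stmt}, β = {if if, stmt, stmt stmt T}. Rewrite as E → β E' and E' → α E' | ε.
For T: α = {if}, β = {stmt, if stmt, P}. Rewrite as T → β T' and T' → α T' | ε.

E -> if if E' | stmt E' | stmt stmt T E'; P -> if stmt | E if | T P | stmt; T -> stmt T' | if stmt T' | P T'; E' -> if stmt E' | ε; T' -> if T' | ε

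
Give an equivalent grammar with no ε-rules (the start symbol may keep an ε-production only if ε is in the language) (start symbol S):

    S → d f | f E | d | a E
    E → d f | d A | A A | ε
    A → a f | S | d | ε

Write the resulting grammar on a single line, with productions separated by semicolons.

Nullable set = {A, E}.
ε ∉ L(G), so no ε-production is kept.
Expand every rule over subsets of its nullable positions: S → f E gives f E | f. S → a E gives a E | a. E → d A gives d A | d. E → A A gives A A | A.

S → d f | f E | f | d | a E | a; E → d f | d A | d | A A | A; A → a f | S | d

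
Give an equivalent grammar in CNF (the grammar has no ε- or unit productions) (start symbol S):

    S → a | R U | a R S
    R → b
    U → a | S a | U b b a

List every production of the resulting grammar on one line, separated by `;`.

S → a | R U | X1 Y1; R → b; U → a | S X1 | U Y2; X1 → a; X2 → b; Y1 → R S; Y2 → X2 Y3; Y3 → X2 X1

Introduce a nonterminal for each terminal appearing in a rule of length ≥ 2: X1 → a, X2 → b.
Binarize each right-hand side of length ≥ 3 by chaining fresh nonterminals (Y1, Y2, …): affected rules were S → X1 R S; U → U X2 X2 X1.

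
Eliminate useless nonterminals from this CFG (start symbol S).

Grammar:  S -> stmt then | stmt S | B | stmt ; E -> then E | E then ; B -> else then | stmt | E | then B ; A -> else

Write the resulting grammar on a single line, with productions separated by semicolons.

S -> stmt then | stmt S | B | stmt; B -> else then | stmt | then B

Generating nonterminals: {A, B, S}.
Reachable from S after that: {B, S}.
Removed useless symbols: {A, E} and every production mentioning them.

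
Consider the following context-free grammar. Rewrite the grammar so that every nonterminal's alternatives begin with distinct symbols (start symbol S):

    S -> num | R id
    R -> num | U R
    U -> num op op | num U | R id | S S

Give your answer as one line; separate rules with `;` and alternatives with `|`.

S -> num | R id; R -> num | U R; U -> R id | S S | num U'; U' -> op op | U

U has alternatives sharing prefix 'num': factor to U → num U' with U' → op op | U.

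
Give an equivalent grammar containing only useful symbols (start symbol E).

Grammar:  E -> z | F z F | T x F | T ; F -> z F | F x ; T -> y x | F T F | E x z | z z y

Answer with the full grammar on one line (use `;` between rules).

E -> z | T; T -> y x | E x z | z z y

Generating nonterminals: {E, T}.
Reachable from E after that: {E, T}.
Removed useless symbols: {F} and every production mentioning them.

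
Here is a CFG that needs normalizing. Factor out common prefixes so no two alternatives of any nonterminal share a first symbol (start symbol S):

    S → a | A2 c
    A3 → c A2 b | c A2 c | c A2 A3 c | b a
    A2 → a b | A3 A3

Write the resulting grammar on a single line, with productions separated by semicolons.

A3 has alternatives sharing prefix 'c A2': factor to A3 → c A2 A3' with A3' → b | c | A3 c.

S → a | A2 c; A3 → b a | c A2 A3'; A2 → a b | A3 A3; A3' → b | c | A3 c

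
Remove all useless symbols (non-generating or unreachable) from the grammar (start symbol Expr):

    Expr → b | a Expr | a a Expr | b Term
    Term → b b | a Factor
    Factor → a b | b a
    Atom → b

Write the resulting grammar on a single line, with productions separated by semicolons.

Expr → b | a Expr | a a Expr | b Term; Term → b b | a Factor; Factor → a b | b a

Generating nonterminals: {Atom, Expr, Factor, Term}.
Reachable from Expr after that: {Expr, Factor, Term}.
Removed useless symbols: {Atom} and every production mentioning them.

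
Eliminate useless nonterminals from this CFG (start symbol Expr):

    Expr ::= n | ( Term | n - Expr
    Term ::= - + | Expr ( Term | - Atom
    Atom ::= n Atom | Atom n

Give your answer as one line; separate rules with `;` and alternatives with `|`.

Generating nonterminals: {Expr, Term}.
Reachable from Expr after that: {Expr, Term}.
Removed useless symbols: {Atom} and every production mentioning them.

Expr ::= n | ( Term | n - Expr; Term ::= - + | Expr ( Term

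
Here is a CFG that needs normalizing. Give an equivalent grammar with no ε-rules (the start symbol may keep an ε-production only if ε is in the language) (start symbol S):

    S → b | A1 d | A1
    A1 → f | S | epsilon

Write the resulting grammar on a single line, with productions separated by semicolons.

Nullable set = {A1, S}.
ε ∈ L(G) since S is nullable, so keep S → ε.
For each production, add variants omitting each subset of nullable occurrences: S → A1 d gives A1 d | d.

S → b | A1 d | d | A1 | ε; A1 → f | S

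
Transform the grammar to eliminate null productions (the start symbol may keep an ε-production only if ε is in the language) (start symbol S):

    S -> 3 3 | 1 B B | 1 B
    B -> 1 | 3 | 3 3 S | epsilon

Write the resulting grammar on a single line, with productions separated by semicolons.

The nullable symbols are {B}.
ε ∉ L(G), so no ε-production is kept.
For each production, add variants omitting each subset of nullable occurrences: S → 1 B B gives 1 B B | 1 B | 1.

S -> 3 3 | 1 B B | 1 B | 1; B -> 1 | 3 | 3 3 S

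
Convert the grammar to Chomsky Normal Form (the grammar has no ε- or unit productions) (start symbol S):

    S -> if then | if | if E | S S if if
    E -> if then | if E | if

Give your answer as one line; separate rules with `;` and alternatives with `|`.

S -> X1 X2 | if | X1 E | S Y1; E -> X1 X2 | X1 E | if; X1 -> if; X2 -> then; Y1 -> S Y2; Y2 -> X1 X1

Introduce a nonterminal for each terminal appearing in a rule of length ≥ 2: X1 → if, X2 → then.
Binarize each right-hand side of length ≥ 3 by chaining fresh nonterminals (Y1, Y2, …): affected rules were S → S S X1 X1.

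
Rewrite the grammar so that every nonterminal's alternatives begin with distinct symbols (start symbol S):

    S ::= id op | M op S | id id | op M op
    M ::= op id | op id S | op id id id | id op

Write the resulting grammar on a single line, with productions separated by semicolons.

S has alternatives sharing prefix 'id': factor to S → id S' with S' → op | id.
M has alternatives sharing prefix 'op id': factor to M → op id M' with M' → ε | S | id id.

S ::= M op S | op M op | id S'; M ::= id op | op id M'; S' ::= op | id; M' ::= ε | S | id id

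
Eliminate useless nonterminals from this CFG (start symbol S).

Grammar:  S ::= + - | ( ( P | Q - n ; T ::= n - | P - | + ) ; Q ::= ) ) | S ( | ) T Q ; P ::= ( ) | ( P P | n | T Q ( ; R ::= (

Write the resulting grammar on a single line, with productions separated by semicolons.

Generating nonterminals: {P, Q, R, S, T}.
Reachable from S after that: {P, Q, S, T}.
Removed useless symbols: {R} and every production mentioning them.

S ::= + - | ( ( P | Q - n; T ::= n - | P - | + ); Q ::= ) ) | S ( | ) T Q; P ::= ( ) | ( P P | n | T Q (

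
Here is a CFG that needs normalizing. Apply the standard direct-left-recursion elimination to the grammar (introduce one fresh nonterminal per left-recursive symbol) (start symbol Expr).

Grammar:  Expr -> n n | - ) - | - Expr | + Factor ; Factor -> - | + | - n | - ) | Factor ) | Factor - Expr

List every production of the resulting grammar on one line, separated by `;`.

Expr -> n n | - ) - | - Expr | + Factor; Factor -> - Factor1 | + Factor1 | - n Factor1 | - ) Factor1; Factor1 -> ) Factor1 | - Expr Factor1 | ε

Left recursion appears on Factor.
For Factor: α = {), - Expr}, β = {-, +, - n, - )}. Rewrite as Factor → β Factor1 and Factor1 → α Factor1 | ε.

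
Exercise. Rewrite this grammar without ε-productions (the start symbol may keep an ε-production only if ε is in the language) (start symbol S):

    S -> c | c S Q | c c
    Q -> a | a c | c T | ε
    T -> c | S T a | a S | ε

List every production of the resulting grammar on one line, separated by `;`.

The nullable symbols are {Q, T}.
ε ∉ L(G), so no ε-production is kept.
For each production, add variants omitting each subset of nullable occurrences: S → c S Q gives c S Q | c S. Q → c T gives c T | c. T → S T a gives S T a | S a.

S -> c | c S Q | c S | c c; Q -> a | a c | c T | c; T -> c | S T a | S a | a S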